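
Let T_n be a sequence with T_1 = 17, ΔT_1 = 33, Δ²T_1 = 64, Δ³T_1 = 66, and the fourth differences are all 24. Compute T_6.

Build the table forward from the leading diagonal:
Δ⁴: 24  24  24  24  24  24
Δ³: 66  90  114  138  162  186
Δ²: 64  130  220  334  472  634
Δ: 33  97  227  447  781  1253
T: 17  50  147  374  821  1602

1602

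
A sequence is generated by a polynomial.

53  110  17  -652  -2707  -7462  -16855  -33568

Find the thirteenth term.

-388003

First differences: 57, -93, -669, -2055, -4755, -9393, -16713
Second differences: -150, -576, -1386, -2700, -4638, -7320
Third differences: -426, -810, -1314, -1938, -2682
Fourth differences: -384, -504, -624, -744
Fifth differences: -120, -120, -120
Constant fifth difference = -120, so extend:
-744 − 120 = -864;  -2682 − 864 = -3546;  -7320 − 3546 = -10866;  -16713 − 10866 = -27579;  -33568 − 27579 = -61147
-864 − 120 = -984;  -3546 − 984 = -4530;  -10866 − 4530 = -15396;  -27579 − 15396 = -42975;  -61147 − 42975 = -104122
-984 − 120 = -1104;  -4530 − 1104 = -5634;  -15396 − 5634 = -21030;  -42975 − 21030 = -64005;  -104122 − 64005 = -168127
-1104 − 120 = -1224;  -5634 − 1224 = -6858;  -21030 − 6858 = -27888;  -64005 − 27888 = -91893;  -168127 − 91893 = -260020
-1224 − 120 = -1344;  -6858 − 1344 = -8202;  -27888 − 8202 = -36090;  -91893 − 36090 = -127983;  -260020 − 127983 = -388003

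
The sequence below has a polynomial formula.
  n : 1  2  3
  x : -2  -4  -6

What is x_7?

First differences: -2  -2
The first differences are constant (-2).
-6 − 2 = -8
-8 − 2 = -10
-10 − 2 = -12
-12 − 2 = -14

-14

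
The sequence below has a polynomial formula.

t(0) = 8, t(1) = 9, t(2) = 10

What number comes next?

First differences: 1, 1
Constant first difference = 1, so extend:
10 + 1 = 11

11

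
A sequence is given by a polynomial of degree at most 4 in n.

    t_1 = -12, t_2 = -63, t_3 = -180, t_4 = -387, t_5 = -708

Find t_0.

-3

Δ: -51  -117  -207  -321
Δ²: -66  -90  -114
Δ³: -24  -24
The third differences are constant at -24.
Work back: -66 + 24 = -42;  -51 + 42 = -9;  -12 + 9 = -3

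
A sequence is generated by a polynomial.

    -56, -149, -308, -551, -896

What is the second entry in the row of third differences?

-18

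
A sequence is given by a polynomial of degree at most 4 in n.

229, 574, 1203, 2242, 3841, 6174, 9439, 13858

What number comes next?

First differences: 345, 629, 1039, 1599, 2333, 3265, 4419
Second differences: 284, 410, 560, 734, 932, 1154
Third differences: 126, 150, 174, 198, 222
Fourth differences: 24, 24, 24, 24
Fourth differences constant at 24.
222 + 24 = 246;  1154 + 246 = 1400;  4419 + 1400 = 5819;  13858 + 5819 = 19677

19677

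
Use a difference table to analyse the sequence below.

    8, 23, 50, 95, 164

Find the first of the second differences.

First differences: 15, 27, 45, 69
Second differences: 12, 18, 24
Third differences: 6, 6

12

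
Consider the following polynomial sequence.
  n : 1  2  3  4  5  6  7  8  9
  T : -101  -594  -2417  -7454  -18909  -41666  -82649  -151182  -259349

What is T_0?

-14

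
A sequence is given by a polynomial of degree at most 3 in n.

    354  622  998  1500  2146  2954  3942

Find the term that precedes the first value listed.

176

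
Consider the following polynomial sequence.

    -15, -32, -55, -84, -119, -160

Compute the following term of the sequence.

D1: -17, -23, -29, -35, -41
D2: -6, -6, -6, -6
Second differences constant at -6.
-41 − 6 = -47;  -160 − 47 = -207

-207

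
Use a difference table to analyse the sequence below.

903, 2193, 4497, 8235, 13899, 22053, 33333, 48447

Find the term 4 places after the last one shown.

163923

Δ: 1290  2304  3738  5664  8154  11280  15114
Δ²: 1014  1434  1926  2490  3126  3834
Δ³: 420  492  564  636  708
Δ⁴: 72  72  72  72
The fourth differences are constant (72).
708 + 72 = 780;  3834 + 780 = 4614;  15114 + 4614 = 19728;  48447 + 19728 = 68175
780 + 72 = 852;  4614 + 852 = 5466;  19728 + 5466 = 25194;  68175 + 25194 = 93369
852 + 72 = 924;  5466 + 924 = 6390;  25194 + 6390 = 31584;  93369 + 31584 = 124953
924 + 72 = 996;  6390 + 996 = 7386;  31584 + 7386 = 38970;  124953 + 38970 = 163923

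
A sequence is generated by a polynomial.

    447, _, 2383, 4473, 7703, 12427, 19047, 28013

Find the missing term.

1127

Using the last 6 terms:
First differences: 2090  3230  4724  6620  8966
Second differences: 1140  1494  1896  2346
Third differences: 354  402  450
Fourth differences: 48  48
Constant fourth difference = 48.
Extend backward: 354 − 48 = 306;  1140 − 306 = 834;  2090 − 834 = 1256;  2383 − 1256 = 1127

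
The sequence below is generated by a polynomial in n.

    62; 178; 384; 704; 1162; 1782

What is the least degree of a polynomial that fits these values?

3

D1: 116, 206, 320, 458, 620
D2: 90, 114, 138, 162
D3: 24, 24, 24
The third differences are constant, so the polynomial has degree 3.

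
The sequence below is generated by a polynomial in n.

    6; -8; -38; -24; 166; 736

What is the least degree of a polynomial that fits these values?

4

D1: -14, -30, 14, 190, 570
D2: -16, 44, 176, 380
D3: 60, 132, 204
D4: 72, 72
The fourth differences are constant, so the polynomial has degree 4.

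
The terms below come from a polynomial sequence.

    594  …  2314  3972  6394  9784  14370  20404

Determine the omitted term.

Using the last 6 terms:
D1: 1658  2422  3390  4586  6034
D2: 764  968  1196  1448
D3: 204  228  252
D4: 24  24
Constant fourth difference = 24.
Extend backward: 204 − 24 = 180;  764 − 180 = 584;  1658 − 584 = 1074;  2314 − 1074 = 1240

1240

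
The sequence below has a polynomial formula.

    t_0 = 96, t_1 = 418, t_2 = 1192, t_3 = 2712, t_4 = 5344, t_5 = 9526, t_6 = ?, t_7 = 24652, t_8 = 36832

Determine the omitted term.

Using the first 6 terms:
Δ: 322, 774, 1520, 2632, 4182
Δ²: 452, 746, 1112, 1550
Δ³: 294, 366, 438
Δ⁴: 72, 72
Constant fourth difference = 72.
Extend forward: 438 + 72 = 510;  1550 + 510 = 2060;  4182 + 2060 = 6242;  9526 + 6242 = 15768

15768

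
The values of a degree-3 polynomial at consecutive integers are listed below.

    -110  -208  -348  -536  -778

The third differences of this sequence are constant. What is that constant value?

-6

Δ: -98, -140, -188, -242
Δ²: -42, -48, -54
Δ³: -6, -6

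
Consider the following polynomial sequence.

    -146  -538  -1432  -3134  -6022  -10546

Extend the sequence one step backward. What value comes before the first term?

-22

D1: -392, -894, -1702, -2888, -4524
D2: -502, -808, -1186, -1636
D3: -306, -378, -450
D4: -72, -72
The fourth differences are constant at -72.
Work back: -306 + 72 = -234;  -502 + 234 = -268;  -392 + 268 = -124;  -146 + 124 = -22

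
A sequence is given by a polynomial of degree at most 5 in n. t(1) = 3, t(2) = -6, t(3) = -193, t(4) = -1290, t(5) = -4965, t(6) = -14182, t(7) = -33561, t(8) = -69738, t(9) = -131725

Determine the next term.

-231270

First differences: -9, -187, -1097, -3675, -9217, -19379, -36177, -61987
Second differences: -178, -910, -2578, -5542, -10162, -16798, -25810
Third differences: -732, -1668, -2964, -4620, -6636, -9012
Fourth differences: -936, -1296, -1656, -2016, -2376
Fifth differences: -360, -360, -360, -360
The fifth differences are constant (-360).
-2376 − 360 = -2736;  -9012 − 2736 = -11748;  -25810 − 11748 = -37558;  -61987 − 37558 = -99545;  -131725 − 99545 = -231270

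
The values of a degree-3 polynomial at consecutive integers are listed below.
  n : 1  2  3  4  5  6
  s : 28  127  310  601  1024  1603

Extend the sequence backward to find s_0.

-11

First differences: 99, 183, 291, 423, 579
Second differences: 84, 108, 132, 156
Third differences: 24, 24, 24
The third differences are constant at 24.
Work back: 84 − 24 = 60;  99 − 60 = 39;  28 − 39 = -11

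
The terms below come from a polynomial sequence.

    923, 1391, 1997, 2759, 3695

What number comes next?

4823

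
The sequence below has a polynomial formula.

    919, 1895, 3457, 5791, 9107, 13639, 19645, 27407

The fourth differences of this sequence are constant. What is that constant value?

24

Δ: 976, 1562, 2334, 3316, 4532, 6006, 7762
Δ²: 586, 772, 982, 1216, 1474, 1756
Δ³: 186, 210, 234, 258, 282
Δ⁴: 24, 24, 24, 24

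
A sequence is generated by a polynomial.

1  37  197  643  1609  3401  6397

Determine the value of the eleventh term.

36, 160, 446, 966, 1792, 2996
124, 286, 520, 826, 1204
162, 234, 306, 378
72, 72, 72
Fourth differences constant at 72.
378 + 72 = 450;  1204 + 450 = 1654;  2996 + 1654 = 4650;  6397 + 4650 = 11047
450 + 72 = 522;  1654 + 522 = 2176;  4650 + 2176 = 6826;  11047 + 6826 = 17873
522 + 72 = 594;  2176 + 594 = 2770;  6826 + 2770 = 9596;  17873 + 9596 = 27469
594 + 72 = 666;  2770 + 666 = 3436;  9596 + 3436 = 13032;  27469 + 13032 = 40501

40501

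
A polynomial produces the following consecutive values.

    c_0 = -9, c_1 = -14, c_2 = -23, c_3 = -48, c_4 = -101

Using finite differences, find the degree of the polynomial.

-5, -9, -25, -53
-4, -16, -28
-12, -12
The third differences are constant, so the polynomial has degree 3.

3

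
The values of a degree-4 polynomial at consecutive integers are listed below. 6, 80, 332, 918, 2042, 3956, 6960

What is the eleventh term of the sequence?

37556

74, 252, 586, 1124, 1914, 3004
178, 334, 538, 790, 1090
156, 204, 252, 300
48, 48, 48
Fourth differences constant at 48.
300 + 48 = 348;  1090 + 348 = 1438;  3004 + 1438 = 4442;  6960 + 4442 = 11402
348 + 48 = 396;  1438 + 396 = 1834;  4442 + 1834 = 6276;  11402 + 6276 = 17678
396 + 48 = 444;  1834 + 444 = 2278;  6276 + 2278 = 8554;  17678 + 8554 = 26232
444 + 48 = 492;  2278 + 492 = 2770;  8554 + 2770 = 11324;  26232 + 11324 = 37556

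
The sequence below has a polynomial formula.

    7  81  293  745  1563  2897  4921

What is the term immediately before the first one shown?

Δ: 74, 212, 452, 818, 1334, 2024
Δ²: 138, 240, 366, 516, 690
Δ³: 102, 126, 150, 174
Δ⁴: 24, 24, 24
The fourth differences are constant at 24.
Work back: 102 − 24 = 78;  138 − 78 = 60;  74 − 60 = 14;  7 − 14 = -7

-7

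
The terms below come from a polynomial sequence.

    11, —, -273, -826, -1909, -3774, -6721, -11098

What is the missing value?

-46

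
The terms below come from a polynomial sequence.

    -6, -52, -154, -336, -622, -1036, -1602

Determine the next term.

Δ: -46, -102, -182, -286, -414, -566
Δ²: -56, -80, -104, -128, -152
Δ³: -24, -24, -24, -24
The third differences are constant (-24).
-152 − 24 = -176;  -566 − 176 = -742;  -1602 − 742 = -2344

-2344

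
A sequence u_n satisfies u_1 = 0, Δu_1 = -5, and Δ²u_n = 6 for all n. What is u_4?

Build the table forward from the leading diagonal:
D2: 6  6  6  6
D1: -5  1  7  13
u: 0  -5  -4  3

3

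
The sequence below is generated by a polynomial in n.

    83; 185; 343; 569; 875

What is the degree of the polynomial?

3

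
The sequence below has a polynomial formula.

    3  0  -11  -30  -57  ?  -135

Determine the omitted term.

-92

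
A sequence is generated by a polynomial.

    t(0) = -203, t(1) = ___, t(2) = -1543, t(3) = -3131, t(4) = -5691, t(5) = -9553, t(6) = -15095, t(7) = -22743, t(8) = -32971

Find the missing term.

-645

Using the last 7 terms:
First differences: -1588  -2560  -3862  -5542  -7648  -10228
Second differences: -972  -1302  -1680  -2106  -2580
Third differences: -330  -378  -426  -474
Fourth differences: -48  -48  -48
Constant fourth difference = -48.
Extend backward: -330 + 48 = -282;  -972 + 282 = -690;  -1588 + 690 = -898;  -1543 + 898 = -645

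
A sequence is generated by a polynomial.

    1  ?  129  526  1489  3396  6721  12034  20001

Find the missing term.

Using the last 7 terms:
Δ: 397  963  1907  3325  5313  7967
Δ²: 566  944  1418  1988  2654
Δ³: 378  474  570  666
Δ⁴: 96  96  96
Constant fourth difference = 96.
Extend backward: 378 − 96 = 282;  566 − 282 = 284;  397 − 284 = 113;  129 − 113 = 16

16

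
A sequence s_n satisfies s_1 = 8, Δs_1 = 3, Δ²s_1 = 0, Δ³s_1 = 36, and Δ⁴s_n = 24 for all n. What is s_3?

14

Build the table forward from the leading diagonal:
Δ⁴: 24  24  24
Δ³: 36  60  84
Δ²: 0  36  96
Δ: 3  3  39
s: 8  11  14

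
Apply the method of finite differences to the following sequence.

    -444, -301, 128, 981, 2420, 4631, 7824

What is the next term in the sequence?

First differences: 143, 429, 853, 1439, 2211, 3193
Second differences: 286, 424, 586, 772, 982
Third differences: 138, 162, 186, 210
Fourth differences: 24, 24, 24
Fourth differences constant at 24.
210 + 24 = 234;  982 + 234 = 1216;  3193 + 1216 = 4409;  7824 + 4409 = 12233

12233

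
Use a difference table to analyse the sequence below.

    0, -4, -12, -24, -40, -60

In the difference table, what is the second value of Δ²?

-4

D1: -4, -8, -12, -16, -20
D2: -4, -4, -4, -4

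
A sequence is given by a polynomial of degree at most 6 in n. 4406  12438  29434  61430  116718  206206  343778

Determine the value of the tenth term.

1236038

Δ: 8032  16996  31996  55288  89488  137572
Δ²: 8964  15000  23292  34200  48084
Δ³: 6036  8292  10908  13884
Δ⁴: 2256  2616  2976
Δ⁵: 360  360
The fifth differences are constant (360).
2976 + 360 = 3336;  13884 + 3336 = 17220;  48084 + 17220 = 65304;  137572 + 65304 = 202876;  343778 + 202876 = 546654
3336 + 360 = 3696;  17220 + 3696 = 20916;  65304 + 20916 = 86220;  202876 + 86220 = 289096;  546654 + 289096 = 835750
3696 + 360 = 4056;  20916 + 4056 = 24972;  86220 + 24972 = 111192;  289096 + 111192 = 400288;  835750 + 400288 = 1236038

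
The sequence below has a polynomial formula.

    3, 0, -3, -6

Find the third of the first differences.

-3

First differences: -3, -3, -3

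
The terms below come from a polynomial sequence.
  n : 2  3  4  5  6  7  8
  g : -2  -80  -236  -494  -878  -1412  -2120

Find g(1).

Δ: -78  -156  -258  -384  -534  -708
Δ²: -78  -102  -126  -150  -174
Δ³: -24  -24  -24  -24
The third differences are constant at -24.
Work back: -78 + 24 = -54;  -78 + 54 = -24;  -2 + 24 = 22

22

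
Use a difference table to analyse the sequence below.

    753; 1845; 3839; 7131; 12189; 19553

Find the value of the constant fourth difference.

Δ: 1092, 1994, 3292, 5058, 7364
Δ²: 902, 1298, 1766, 2306
Δ³: 396, 468, 540
Δ⁴: 72, 72

72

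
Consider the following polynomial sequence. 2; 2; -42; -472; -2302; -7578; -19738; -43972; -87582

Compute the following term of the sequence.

Δ: 0, -44, -430, -1830, -5276, -12160, -24234, -43610
Δ²: -44, -386, -1400, -3446, -6884, -12074, -19376
Δ³: -342, -1014, -2046, -3438, -5190, -7302
Δ⁴: -672, -1032, -1392, -1752, -2112
Δ⁵: -360, -360, -360, -360
Fifth differences constant at -360.
-2112 − 360 = -2472;  -7302 − 2472 = -9774;  -19376 − 9774 = -29150;  -43610 − 29150 = -72760;  -87582 − 72760 = -160342

-160342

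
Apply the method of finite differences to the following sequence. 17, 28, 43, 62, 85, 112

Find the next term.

143

D1: 11, 15, 19, 23, 27
D2: 4, 4, 4, 4
Constant second difference = 4, so extend:
27 + 4 = 31;  112 + 31 = 143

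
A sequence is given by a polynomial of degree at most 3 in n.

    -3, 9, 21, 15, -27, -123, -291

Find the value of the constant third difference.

First differences: 12, 12, -6, -42, -96, -168
Second differences: 0, -18, -36, -54, -72
Third differences: -18, -18, -18, -18

-18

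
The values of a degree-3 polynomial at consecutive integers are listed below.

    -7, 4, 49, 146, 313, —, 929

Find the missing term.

568

Using the first 5 terms:
First differences: 11  45  97  167
Second differences: 34  52  70
Third differences: 18  18
Constant third difference = 18.
Extend forward: 70 + 18 = 88;  167 + 88 = 255;  313 + 255 = 568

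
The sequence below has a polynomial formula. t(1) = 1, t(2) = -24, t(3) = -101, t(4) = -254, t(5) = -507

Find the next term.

Δ: -25  -77  -153  -253
Δ²: -52  -76  -100
Δ³: -24  -24
The third differences are constant (-24).
-100 − 24 = -124;  -253 − 124 = -377;  -507 − 377 = -884

-884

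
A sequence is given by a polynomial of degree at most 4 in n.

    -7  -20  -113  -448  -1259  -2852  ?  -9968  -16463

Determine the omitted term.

-5605

Using the first 6 terms:
First differences: -13  -93  -335  -811  -1593
Second differences: -80  -242  -476  -782
Third differences: -162  -234  -306
Fourth differences: -72  -72
Constant fourth difference = -72.
Extend forward: -306 − 72 = -378;  -782 − 378 = -1160;  -1593 − 1160 = -2753;  -2852 − 2753 = -5605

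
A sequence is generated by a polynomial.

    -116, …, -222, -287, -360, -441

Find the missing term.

-165

Using the last 4 terms:
First differences: -65, -73, -81
Second differences: -8, -8
Constant second difference = -8.
Extend backward: -65 + 8 = -57;  -222 + 57 = -165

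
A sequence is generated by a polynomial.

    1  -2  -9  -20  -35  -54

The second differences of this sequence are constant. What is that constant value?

-4

Δ: -3, -7, -11, -15, -19
Δ²: -4, -4, -4, -4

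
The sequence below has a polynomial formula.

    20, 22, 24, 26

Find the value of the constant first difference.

2

Δ: 2, 2, 2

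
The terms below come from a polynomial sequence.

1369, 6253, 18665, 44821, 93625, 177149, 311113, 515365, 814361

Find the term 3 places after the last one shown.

2603573

D1: 4884, 12412, 26156, 48804, 83524, 133964, 204252, 298996
D2: 7528, 13744, 22648, 34720, 50440, 70288, 94744
D3: 6216, 8904, 12072, 15720, 19848, 24456
D4: 2688, 3168, 3648, 4128, 4608
D5: 480, 480, 480, 480
Constant fifth difference = 480, so extend:
4608 + 480 = 5088;  24456 + 5088 = 29544;  94744 + 29544 = 124288;  298996 + 124288 = 423284;  814361 + 423284 = 1237645
5088 + 480 = 5568;  29544 + 5568 = 35112;  124288 + 35112 = 159400;  423284 + 159400 = 582684;  1237645 + 582684 = 1820329
5568 + 480 = 6048;  35112 + 6048 = 41160;  159400 + 41160 = 200560;  582684 + 200560 = 783244;  1820329 + 783244 = 2603573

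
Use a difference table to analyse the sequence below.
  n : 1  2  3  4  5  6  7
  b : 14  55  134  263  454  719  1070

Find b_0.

First differences: 41, 79, 129, 191, 265, 351
Second differences: 38, 50, 62, 74, 86
Third differences: 12, 12, 12, 12
The third differences are constant at 12.
Work back: 38 − 12 = 26;  41 − 26 = 15;  14 − 15 = -1

-1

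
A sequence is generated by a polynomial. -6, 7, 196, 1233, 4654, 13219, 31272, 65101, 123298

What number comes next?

217119

13 , 189 , 1037 , 3421 , 8565 , 18053 , 33829 , 58197
176 , 848 , 2384 , 5144 , 9488 , 15776 , 24368
672 , 1536 , 2760 , 4344 , 6288 , 8592
864 , 1224 , 1584 , 1944 , 2304
360 , 360 , 360 , 360
The fifth differences are constant (360).
2304 + 360 = 2664;  8592 + 2664 = 11256;  24368 + 11256 = 35624;  58197 + 35624 = 93821;  123298 + 93821 = 217119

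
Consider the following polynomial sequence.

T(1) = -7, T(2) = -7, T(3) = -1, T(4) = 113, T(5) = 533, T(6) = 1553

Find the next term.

3563

D1: 0 , 6 , 114 , 420 , 1020
D2: 6 , 108 , 306 , 600
D3: 102 , 198 , 294
D4: 96 , 96
The fourth differences are constant (96).
294 + 96 = 390;  600 + 390 = 990;  1020 + 990 = 2010;  1553 + 2010 = 3563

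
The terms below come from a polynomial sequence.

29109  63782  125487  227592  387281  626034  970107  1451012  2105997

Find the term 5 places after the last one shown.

9757802

First differences: 34673  61705  102105  159689  238753  344073  480905  654985
Second differences: 27032  40400  57584  79064  105320  136832  174080
Third differences: 13368  17184  21480  26256  31512  37248
Fourth differences: 3816  4296  4776  5256  5736
Fifth differences: 480  480  480  480
Fifth differences constant at 480.
5736 + 480 = 6216;  37248 + 6216 = 43464;  174080 + 43464 = 217544;  654985 + 217544 = 872529;  2105997 + 872529 = 2978526
6216 + 480 = 6696;  43464 + 6696 = 50160;  217544 + 50160 = 267704;  872529 + 267704 = 1140233;  2978526 + 1140233 = 4118759
6696 + 480 = 7176;  50160 + 7176 = 57336;  267704 + 57336 = 325040;  1140233 + 325040 = 1465273;  4118759 + 1465273 = 5584032
7176 + 480 = 7656;  57336 + 7656 = 64992;  325040 + 64992 = 390032;  1465273 + 390032 = 1855305;  5584032 + 1855305 = 7439337
7656 + 480 = 8136;  64992 + 8136 = 73128;  390032 + 73128 = 463160;  1855305 + 463160 = 2318465;  7439337 + 2318465 = 9757802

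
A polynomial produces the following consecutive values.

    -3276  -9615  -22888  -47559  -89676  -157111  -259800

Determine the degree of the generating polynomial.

First differences: -6339, -13273, -24671, -42117, -67435, -102689
Second differences: -6934, -11398, -17446, -25318, -35254
Third differences: -4464, -6048, -7872, -9936
Fourth differences: -1584, -1824, -2064
Fifth differences: -240, -240
The fifth differences are constant, so the polynomial has degree 5.

5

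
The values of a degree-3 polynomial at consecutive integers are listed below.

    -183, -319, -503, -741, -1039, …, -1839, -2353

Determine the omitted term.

-1403

Using the first 5 terms:
Δ: -136  -184  -238  -298
Δ²: -48  -54  -60
Δ³: -6  -6
Constant third difference = -6.
Extend forward: -60 − 6 = -66;  -298 − 66 = -364;  -1039 − 364 = -1403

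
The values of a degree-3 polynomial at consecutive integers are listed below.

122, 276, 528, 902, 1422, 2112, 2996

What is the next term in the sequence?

4098

First differences: 154, 252, 374, 520, 690, 884
Second differences: 98, 122, 146, 170, 194
Third differences: 24, 24, 24, 24
Constant third difference = 24, so extend:
194 + 24 = 218;  884 + 218 = 1102;  2996 + 1102 = 4098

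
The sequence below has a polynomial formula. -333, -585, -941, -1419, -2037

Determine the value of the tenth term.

-7857

First differences: -252 , -356 , -478 , -618
Second differences: -104 , -122 , -140
Third differences: -18 , -18
Constant third difference = -18, so extend:
-140 − 18 = -158;  -618 − 158 = -776;  -2037 − 776 = -2813
-158 − 18 = -176;  -776 − 176 = -952;  -2813 − 952 = -3765
-176 − 18 = -194;  -952 − 194 = -1146;  -3765 − 1146 = -4911
-194 − 18 = -212;  -1146 − 212 = -1358;  -4911 − 1358 = -6269
-212 − 18 = -230;  -1358 − 230 = -1588;  -6269 − 1588 = -7857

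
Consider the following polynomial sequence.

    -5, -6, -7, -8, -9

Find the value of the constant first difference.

-1

First differences: -1, -1, -1, -1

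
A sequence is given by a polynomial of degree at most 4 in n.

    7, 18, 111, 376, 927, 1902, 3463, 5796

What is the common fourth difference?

24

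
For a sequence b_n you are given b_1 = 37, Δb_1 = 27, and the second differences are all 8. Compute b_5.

193

Build the table forward from the leading diagonal:
D2: 8, 8, 8, 8, 8
D1: 27, 35, 43, 51, 59
b: 37, 64, 99, 142, 193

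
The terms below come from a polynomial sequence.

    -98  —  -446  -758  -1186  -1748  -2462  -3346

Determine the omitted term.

-232

Using the last 6 terms:
First differences: -312, -428, -562, -714, -884
Second differences: -116, -134, -152, -170
Third differences: -18, -18, -18
Constant third difference = -18.
Extend backward: -116 + 18 = -98;  -312 + 98 = -214;  -446 + 214 = -232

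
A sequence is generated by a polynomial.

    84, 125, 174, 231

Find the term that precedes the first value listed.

First differences: 41  49  57
Second differences: 8  8
The second differences are constant at 8.
Work back: 41 − 8 = 33;  84 − 33 = 51

51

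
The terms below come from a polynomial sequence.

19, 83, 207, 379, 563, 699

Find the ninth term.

-141

Δ: 64, 124, 172, 184, 136
Δ²: 60, 48, 12, -48
Δ³: -12, -36, -60
Δ⁴: -24, -24
Fourth differences constant at -24.
-60 − 24 = -84;  -48 − 84 = -132;  136 − 132 = 4;  699 + 4 = 703
-84 − 24 = -108;  -132 − 108 = -240;  4 − 240 = -236;  703 − 236 = 467
-108 − 24 = -132;  -240 − 132 = -372;  -236 − 372 = -608;  467 − 608 = -141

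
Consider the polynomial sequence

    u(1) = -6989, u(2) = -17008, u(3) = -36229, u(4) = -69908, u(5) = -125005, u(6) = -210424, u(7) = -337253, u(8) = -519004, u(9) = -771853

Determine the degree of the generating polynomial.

D1: -10019, -19221, -33679, -55097, -85419, -126829, -181751, -252849
D2: -9202, -14458, -21418, -30322, -41410, -54922, -71098
D3: -5256, -6960, -8904, -11088, -13512, -16176
D4: -1704, -1944, -2184, -2424, -2664
D5: -240, -240, -240, -240
The fifth differences are constant, so the polynomial has degree 5.

5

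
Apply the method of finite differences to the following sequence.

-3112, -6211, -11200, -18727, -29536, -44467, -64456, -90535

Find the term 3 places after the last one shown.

-217072

First differences: -3099  -4989  -7527  -10809  -14931  -19989  -26079
Second differences: -1890  -2538  -3282  -4122  -5058  -6090
Third differences: -648  -744  -840  -936  -1032
Fourth differences: -96  -96  -96  -96
Fourth differences constant at -96.
-1032 − 96 = -1128;  -6090 − 1128 = -7218;  -26079 − 7218 = -33297;  -90535 − 33297 = -123832
-1128 − 96 = -1224;  -7218 − 1224 = -8442;  -33297 − 8442 = -41739;  -123832 − 41739 = -165571
-1224 − 96 = -1320;  -8442 − 1320 = -9762;  -41739 − 9762 = -51501;  -165571 − 51501 = -217072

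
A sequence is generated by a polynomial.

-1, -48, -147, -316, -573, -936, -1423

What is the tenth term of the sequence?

-47, -99, -169, -257, -363, -487
-52, -70, -88, -106, -124
-18, -18, -18, -18
Constant third difference = -18, so extend:
-124 − 18 = -142;  -487 − 142 = -629;  -1423 − 629 = -2052
-142 − 18 = -160;  -629 − 160 = -789;  -2052 − 789 = -2841
-160 − 18 = -178;  -789 − 178 = -967;  -2841 − 967 = -3808

-3808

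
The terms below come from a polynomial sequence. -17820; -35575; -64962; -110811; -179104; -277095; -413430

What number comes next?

First differences: -17755, -29387, -45849, -68293, -97991, -136335
Second differences: -11632, -16462, -22444, -29698, -38344
Third differences: -4830, -5982, -7254, -8646
Fourth differences: -1152, -1272, -1392
Fifth differences: -120, -120
Constant fifth difference = -120, so extend:
-1392 − 120 = -1512;  -8646 − 1512 = -10158;  -38344 − 10158 = -48502;  -136335 − 48502 = -184837;  -413430 − 184837 = -598267

-598267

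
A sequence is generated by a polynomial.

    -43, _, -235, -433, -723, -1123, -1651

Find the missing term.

Using the last 5 terms:
D1: -198  -290  -400  -528
D2: -92  -110  -128
D3: -18  -18
Constant third difference = -18.
Extend backward: -92 + 18 = -74;  -198 + 74 = -124;  -235 + 124 = -111

-111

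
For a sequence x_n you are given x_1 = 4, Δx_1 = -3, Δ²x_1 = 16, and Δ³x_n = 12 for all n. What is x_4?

Build the table forward from the leading diagonal:
D3: 12  12  12  12
D2: 16  28  40  52
D1: -3  13  41  81
x: 4  1  14  55

55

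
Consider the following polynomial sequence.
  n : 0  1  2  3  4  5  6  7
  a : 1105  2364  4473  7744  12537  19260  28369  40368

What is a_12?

164713

First differences: 1259  2109  3271  4793  6723  9109  11999
Second differences: 850  1162  1522  1930  2386  2890
Third differences: 312  360  408  456  504
Fourth differences: 48  48  48  48
Fourth differences constant at 48.
504 + 48 = 552;  2890 + 552 = 3442;  11999 + 3442 = 15441;  40368 + 15441 = 55809
552 + 48 = 600;  3442 + 600 = 4042;  15441 + 4042 = 19483;  55809 + 19483 = 75292
600 + 48 = 648;  4042 + 648 = 4690;  19483 + 4690 = 24173;  75292 + 24173 = 99465
648 + 48 = 696;  4690 + 696 = 5386;  24173 + 5386 = 29559;  99465 + 29559 = 129024
696 + 48 = 744;  5386 + 744 = 6130;  29559 + 6130 = 35689;  129024 + 35689 = 164713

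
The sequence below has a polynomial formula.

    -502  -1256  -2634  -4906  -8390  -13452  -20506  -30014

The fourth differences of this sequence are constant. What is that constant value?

-48

Δ: -754, -1378, -2272, -3484, -5062, -7054, -9508
Δ²: -624, -894, -1212, -1578, -1992, -2454
Δ³: -270, -318, -366, -414, -462
Δ⁴: -48, -48, -48, -48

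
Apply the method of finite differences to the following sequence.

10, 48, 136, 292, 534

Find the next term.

880

Δ: 38, 88, 156, 242
Δ²: 50, 68, 86
Δ³: 18, 18
Third differences constant at 18.
86 + 18 = 104;  242 + 104 = 346;  534 + 346 = 880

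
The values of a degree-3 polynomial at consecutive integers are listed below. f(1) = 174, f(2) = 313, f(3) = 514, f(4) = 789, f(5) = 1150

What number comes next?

D1: 139  201  275  361
D2: 62  74  86
D3: 12  12
The third differences are constant (12).
86 + 12 = 98;  361 + 98 = 459;  1150 + 459 = 1609

1609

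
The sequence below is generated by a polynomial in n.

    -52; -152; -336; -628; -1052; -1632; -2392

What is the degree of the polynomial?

3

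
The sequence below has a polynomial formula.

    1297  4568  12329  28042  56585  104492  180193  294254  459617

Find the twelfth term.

3271, 7761, 15713, 28543, 47907, 75701, 114061, 165363
4490, 7952, 12830, 19364, 27794, 38360, 51302
3462, 4878, 6534, 8430, 10566, 12942
1416, 1656, 1896, 2136, 2376
240, 240, 240, 240
Fifth differences constant at 240.
2376 + 240 = 2616;  12942 + 2616 = 15558;  51302 + 15558 = 66860;  165363 + 66860 = 232223;  459617 + 232223 = 691840
2616 + 240 = 2856;  15558 + 2856 = 18414;  66860 + 18414 = 85274;  232223 + 85274 = 317497;  691840 + 317497 = 1009337
2856 + 240 = 3096;  18414 + 3096 = 21510;  85274 + 21510 = 106784;  317497 + 106784 = 424281;  1009337 + 424281 = 1433618

1433618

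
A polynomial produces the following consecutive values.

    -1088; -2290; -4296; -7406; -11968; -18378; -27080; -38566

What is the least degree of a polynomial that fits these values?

Δ: -1202, -2006, -3110, -4562, -6410, -8702, -11486
Δ²: -804, -1104, -1452, -1848, -2292, -2784
Δ³: -300, -348, -396, -444, -492
Δ⁴: -48, -48, -48, -48
The fourth differences are constant, so the polynomial has degree 4.

4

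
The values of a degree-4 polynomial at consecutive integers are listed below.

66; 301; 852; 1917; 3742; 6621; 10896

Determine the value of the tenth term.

36237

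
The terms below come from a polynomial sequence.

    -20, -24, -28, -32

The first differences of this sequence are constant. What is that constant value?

-4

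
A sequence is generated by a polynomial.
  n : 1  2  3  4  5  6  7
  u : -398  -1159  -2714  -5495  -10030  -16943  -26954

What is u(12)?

-155399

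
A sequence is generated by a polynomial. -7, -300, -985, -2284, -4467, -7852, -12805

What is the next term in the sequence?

-19740

Δ: -293, -685, -1299, -2183, -3385, -4953
Δ²: -392, -614, -884, -1202, -1568
Δ³: -222, -270, -318, -366
Δ⁴: -48, -48, -48
Fourth differences constant at -48.
-366 − 48 = -414;  -1568 − 414 = -1982;  -4953 − 1982 = -6935;  -12805 − 6935 = -19740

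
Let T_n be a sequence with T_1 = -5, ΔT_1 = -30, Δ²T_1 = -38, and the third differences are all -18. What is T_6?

-715

Build the table forward from the leading diagonal:
Third differences: -18  -18  -18  -18  -18  -18
Second differences: -38  -56  -74  -92  -110  -128
First differences: -30  -68  -124  -198  -290  -400
T: -5  -35  -103  -227  -425  -715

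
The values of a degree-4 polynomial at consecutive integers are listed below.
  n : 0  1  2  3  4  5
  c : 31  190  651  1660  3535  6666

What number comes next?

11515

D1: 159  461  1009  1875  3131
D2: 302  548  866  1256
D3: 246  318  390
D4: 72  72
The fourth differences are constant (72).
390 + 72 = 462;  1256 + 462 = 1718;  3131 + 1718 = 4849;  6666 + 4849 = 11515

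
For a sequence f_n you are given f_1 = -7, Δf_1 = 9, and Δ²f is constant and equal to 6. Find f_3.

17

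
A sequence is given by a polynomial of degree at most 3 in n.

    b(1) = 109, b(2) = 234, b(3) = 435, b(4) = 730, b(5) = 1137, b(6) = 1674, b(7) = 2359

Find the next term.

First differences: 125 , 201 , 295 , 407 , 537 , 685
Second differences: 76 , 94 , 112 , 130 , 148
Third differences: 18 , 18 , 18 , 18
Constant third difference = 18, so extend:
148 + 18 = 166;  685 + 166 = 851;  2359 + 851 = 3210

3210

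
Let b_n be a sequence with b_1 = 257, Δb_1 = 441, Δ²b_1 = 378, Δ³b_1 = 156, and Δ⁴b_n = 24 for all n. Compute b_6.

Build the table forward from the leading diagonal:
Δ⁴: 24, 24, 24, 24, 24, 24
Δ³: 156, 180, 204, 228, 252, 276
Δ²: 378, 534, 714, 918, 1146, 1398
Δ: 441, 819, 1353, 2067, 2985, 4131
b: 257, 698, 1517, 2870, 4937, 7922

7922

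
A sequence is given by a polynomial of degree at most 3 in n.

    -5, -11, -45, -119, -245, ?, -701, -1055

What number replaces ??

Using the first 5 terms:
First differences: -6  -34  -74  -126
Second differences: -28  -40  -52
Third differences: -12  -12
Constant third difference = -12.
Extend forward: -52 − 12 = -64;  -126 − 64 = -190;  -245 − 190 = -435

-435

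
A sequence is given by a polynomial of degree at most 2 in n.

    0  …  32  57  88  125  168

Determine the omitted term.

Using the last 5 terms:
Δ: 25, 31, 37, 43
Δ²: 6, 6, 6
Constant second difference = 6.
Extend backward: 25 − 6 = 19;  32 − 19 = 13

13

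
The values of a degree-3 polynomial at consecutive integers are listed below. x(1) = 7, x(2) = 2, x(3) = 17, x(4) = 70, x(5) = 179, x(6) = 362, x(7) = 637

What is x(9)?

Δ: -5, 15, 53, 109, 183, 275
Δ²: 20, 38, 56, 74, 92
Δ³: 18, 18, 18, 18
Third differences constant at 18.
92 + 18 = 110;  275 + 110 = 385;  637 + 385 = 1022
110 + 18 = 128;  385 + 128 = 513;  1022 + 513 = 1535

1535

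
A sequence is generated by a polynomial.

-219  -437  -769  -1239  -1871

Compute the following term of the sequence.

-2689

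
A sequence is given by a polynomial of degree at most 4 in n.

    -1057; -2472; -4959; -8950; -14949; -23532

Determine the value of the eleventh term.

D1: -1415, -2487, -3991, -5999, -8583
D2: -1072, -1504, -2008, -2584
D3: -432, -504, -576
D4: -72, -72
The fourth differences are constant (-72).
-576 − 72 = -648;  -2584 − 648 = -3232;  -8583 − 3232 = -11815;  -23532 − 11815 = -35347
-648 − 72 = -720;  -3232 − 720 = -3952;  -11815 − 3952 = -15767;  -35347 − 15767 = -51114
-720 − 72 = -792;  -3952 − 792 = -4744;  -15767 − 4744 = -20511;  -51114 − 20511 = -71625
-792 − 72 = -864;  -4744 − 864 = -5608;  -20511 − 5608 = -26119;  -71625 − 26119 = -97744
-864 − 72 = -936;  -5608 − 936 = -6544;  -26119 − 6544 = -32663;  -97744 − 32663 = -130407

-130407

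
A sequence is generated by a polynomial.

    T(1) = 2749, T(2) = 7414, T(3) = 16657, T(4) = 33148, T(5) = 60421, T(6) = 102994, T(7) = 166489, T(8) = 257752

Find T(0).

736

4665  9243  16491  27273  42573  63495  91263
4578  7248  10782  15300  20922  27768
2670  3534  4518  5622  6846
864  984  1104  1224
120  120  120
The fifth differences are constant at 120.
Work back: 864 − 120 = 744;  2670 − 744 = 1926;  4578 − 1926 = 2652;  4665 − 2652 = 2013;  2749 − 2013 = 736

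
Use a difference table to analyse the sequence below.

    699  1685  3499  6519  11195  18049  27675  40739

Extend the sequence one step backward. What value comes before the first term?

First differences: 986, 1814, 3020, 4676, 6854, 9626, 13064
Second differences: 828, 1206, 1656, 2178, 2772, 3438
Third differences: 378, 450, 522, 594, 666
Fourth differences: 72, 72, 72, 72
The fourth differences are constant at 72.
Work back: 378 − 72 = 306;  828 − 306 = 522;  986 − 522 = 464;  699 − 464 = 235

235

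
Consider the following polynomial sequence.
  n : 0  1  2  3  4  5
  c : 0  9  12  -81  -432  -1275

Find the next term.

-2916

9  3  -93  -351  -843
-6  -96  -258  -492
-90  -162  -234
-72  -72
The fourth differences are constant (-72).
-234 − 72 = -306;  -492 − 306 = -798;  -843 − 798 = -1641;  -1275 − 1641 = -2916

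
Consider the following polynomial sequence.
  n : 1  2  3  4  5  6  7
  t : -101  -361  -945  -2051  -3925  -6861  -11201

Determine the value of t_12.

Δ: -260, -584, -1106, -1874, -2936, -4340
Δ²: -324, -522, -768, -1062, -1404
Δ³: -198, -246, -294, -342
Δ⁴: -48, -48, -48
Constant fourth difference = -48, so extend:
-342 − 48 = -390;  -1404 − 390 = -1794;  -4340 − 1794 = -6134;  -11201 − 6134 = -17335
-390 − 48 = -438;  -1794 − 438 = -2232;  -6134 − 2232 = -8366;  -17335 − 8366 = -25701
-438 − 48 = -486;  -2232 − 486 = -2718;  -8366 − 2718 = -11084;  -25701 − 11084 = -36785
-486 − 48 = -534;  -2718 − 534 = -3252;  -11084 − 3252 = -14336;  -36785 − 14336 = -51121
-534 − 48 = -582;  -3252 − 582 = -3834;  -14336 − 3834 = -18170;  -51121 − 18170 = -69291

-69291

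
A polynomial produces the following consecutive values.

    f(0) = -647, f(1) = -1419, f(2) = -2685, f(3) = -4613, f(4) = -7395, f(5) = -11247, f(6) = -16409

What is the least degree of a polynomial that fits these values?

D1: -772, -1266, -1928, -2782, -3852, -5162
D2: -494, -662, -854, -1070, -1310
D3: -168, -192, -216, -240
D4: -24, -24, -24
The fourth differences are constant, so the polynomial has degree 4.

4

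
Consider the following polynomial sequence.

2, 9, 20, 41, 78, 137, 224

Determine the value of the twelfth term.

D1: 7  11  21  37  59  87
D2: 4  10  16  22  28
D3: 6  6  6  6
Third differences constant at 6.
28 + 6 = 34;  87 + 34 = 121;  224 + 121 = 345
34 + 6 = 40;  121 + 40 = 161;  345 + 161 = 506
40 + 6 = 46;  161 + 46 = 207;  506 + 207 = 713
46 + 6 = 52;  207 + 52 = 259;  713 + 259 = 972
52 + 6 = 58;  259 + 58 = 317;  972 + 317 = 1289

1289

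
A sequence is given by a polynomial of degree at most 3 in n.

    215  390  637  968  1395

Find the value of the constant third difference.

D1: 175, 247, 331, 427
D2: 72, 84, 96
D3: 12, 12

12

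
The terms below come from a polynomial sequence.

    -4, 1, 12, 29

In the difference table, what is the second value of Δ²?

6

D1: 5, 11, 17
D2: 6, 6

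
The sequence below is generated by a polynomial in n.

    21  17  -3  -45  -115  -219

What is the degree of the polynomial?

Δ: -4, -20, -42, -70, -104
Δ²: -16, -22, -28, -34
Δ³: -6, -6, -6
The third differences are constant, so the polynomial has degree 3.

3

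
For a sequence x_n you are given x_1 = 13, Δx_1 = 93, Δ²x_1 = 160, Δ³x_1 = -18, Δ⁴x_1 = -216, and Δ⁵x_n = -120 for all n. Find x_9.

-17611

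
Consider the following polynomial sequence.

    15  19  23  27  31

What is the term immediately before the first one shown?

11

First differences: 4  4  4  4
The first differences are constant at 4.
Work back: 15 − 4 = 11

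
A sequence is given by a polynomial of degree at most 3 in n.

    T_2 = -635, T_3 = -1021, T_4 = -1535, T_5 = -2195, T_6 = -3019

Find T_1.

-359

D1: -386  -514  -660  -824
D2: -128  -146  -164
D3: -18  -18
The third differences are constant at -18.
Work back: -128 + 18 = -110;  -386 + 110 = -276;  -635 + 276 = -359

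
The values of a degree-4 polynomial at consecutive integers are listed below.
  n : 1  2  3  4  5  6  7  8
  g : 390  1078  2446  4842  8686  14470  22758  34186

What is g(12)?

126538

D1: 688, 1368, 2396, 3844, 5784, 8288, 11428
D2: 680, 1028, 1448, 1940, 2504, 3140
D3: 348, 420, 492, 564, 636
D4: 72, 72, 72, 72
Fourth differences constant at 72.
636 + 72 = 708;  3140 + 708 = 3848;  11428 + 3848 = 15276;  34186 + 15276 = 49462
708 + 72 = 780;  3848 + 780 = 4628;  15276 + 4628 = 19904;  49462 + 19904 = 69366
780 + 72 = 852;  4628 + 852 = 5480;  19904 + 5480 = 25384;  69366 + 25384 = 94750
852 + 72 = 924;  5480 + 924 = 6404;  25384 + 6404 = 31788;  94750 + 31788 = 126538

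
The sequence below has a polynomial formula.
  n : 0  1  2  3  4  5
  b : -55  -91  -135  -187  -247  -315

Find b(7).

First differences: -36 , -44 , -52 , -60 , -68
Second differences: -8 , -8 , -8 , -8
The second differences are constant (-8).
-68 − 8 = -76;  -315 − 76 = -391
-76 − 8 = -84;  -391 − 84 = -475

-475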